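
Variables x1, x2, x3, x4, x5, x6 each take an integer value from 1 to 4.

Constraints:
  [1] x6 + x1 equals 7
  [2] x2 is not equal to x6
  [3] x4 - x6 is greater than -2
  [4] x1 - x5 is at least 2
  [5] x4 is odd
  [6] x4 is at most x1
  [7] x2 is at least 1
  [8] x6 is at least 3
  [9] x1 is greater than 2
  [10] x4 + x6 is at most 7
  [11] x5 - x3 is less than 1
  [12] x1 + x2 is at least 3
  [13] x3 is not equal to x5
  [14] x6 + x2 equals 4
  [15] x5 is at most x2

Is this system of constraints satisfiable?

Setting (x1, x2, x3, x4, x5, x6) = (4, 1, 2, 3, 1, 3) satisfies everything: constraint 1: x6 + x1 = 7; constraint 3: x4 - x6 = 0, and the others follow.

Satisfiable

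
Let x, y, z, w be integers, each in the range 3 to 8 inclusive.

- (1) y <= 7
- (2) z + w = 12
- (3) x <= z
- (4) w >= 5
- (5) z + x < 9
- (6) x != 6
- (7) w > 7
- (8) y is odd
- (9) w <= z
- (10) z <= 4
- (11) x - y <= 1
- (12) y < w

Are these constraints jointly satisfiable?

From constraint 4: w ≥ 5. From constraints 9 and 10: w ≤ z and z ≤ 4, so w ≤ 4. But 4 < 5, so no value of w works.

Unsatisfiable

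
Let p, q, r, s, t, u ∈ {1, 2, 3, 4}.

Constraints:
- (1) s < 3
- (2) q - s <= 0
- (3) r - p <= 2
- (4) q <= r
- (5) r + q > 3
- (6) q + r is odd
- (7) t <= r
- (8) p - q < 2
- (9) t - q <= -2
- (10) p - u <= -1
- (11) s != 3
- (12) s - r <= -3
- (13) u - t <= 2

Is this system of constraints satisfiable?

Unsatisfiable

Constraints 2, 3, 9, 10, 12, and 13 give s − q ≥ 0, q − t ≥ 2, t − u ≥ -2, u − p ≥ 1, p − r ≥ -2, r − s ≥ 3.
Adding all 6 inequalities: the left sides telescope to 0, and the right sides sum to 0 + 2 + (-2) + 1 + (-2) + 3 = 2. So 0 ≥ 2, which is false.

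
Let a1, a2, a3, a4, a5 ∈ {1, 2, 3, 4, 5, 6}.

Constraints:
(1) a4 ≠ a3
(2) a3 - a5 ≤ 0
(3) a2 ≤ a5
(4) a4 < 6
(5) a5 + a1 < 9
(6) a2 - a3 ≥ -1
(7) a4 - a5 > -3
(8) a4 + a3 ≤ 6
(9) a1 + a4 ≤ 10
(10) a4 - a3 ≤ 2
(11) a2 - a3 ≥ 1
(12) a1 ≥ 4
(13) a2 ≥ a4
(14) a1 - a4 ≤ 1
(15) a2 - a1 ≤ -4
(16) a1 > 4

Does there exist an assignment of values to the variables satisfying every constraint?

Unsatisfiable

Constraints 10, 11, 14, and 15 give a3 − a4 ≥ -2, a4 − a1 ≥ -1, a1 − a2 ≥ 4, a2 − a3 ≥ 1.
Adding all 4 inequalities: the left sides telescope to 0, and the right sides sum to (-2) + (-1) + 4 + 1 = 2. So 0 ≥ 2, which is false.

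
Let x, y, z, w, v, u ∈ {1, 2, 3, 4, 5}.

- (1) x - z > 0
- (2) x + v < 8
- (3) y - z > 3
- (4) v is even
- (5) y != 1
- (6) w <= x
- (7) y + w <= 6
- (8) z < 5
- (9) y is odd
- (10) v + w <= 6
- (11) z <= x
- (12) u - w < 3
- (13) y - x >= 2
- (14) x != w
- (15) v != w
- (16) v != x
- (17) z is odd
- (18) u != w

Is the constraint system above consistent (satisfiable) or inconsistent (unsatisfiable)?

Satisfiable

Setting (x, y, z, w, v, u) = (2, 5, 1, 1, 4, 2) satisfies everything: constraint 1: x - z = 1; constraint 2: x + v = 6; constraint 3: y - z = 4, and the others follow.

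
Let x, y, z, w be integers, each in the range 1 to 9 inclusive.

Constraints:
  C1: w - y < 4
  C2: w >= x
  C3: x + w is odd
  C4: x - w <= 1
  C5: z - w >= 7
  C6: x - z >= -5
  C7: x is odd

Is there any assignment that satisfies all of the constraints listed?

Unsatisfiable

Constraints 4, 5, and 6 give x − z ≥ -5, z − w ≥ 7, w − x ≥ -1.
Adding all 3 inequalities: the left sides telescope to 0, and the right sides sum to (-5) + 7 + (-1) = 1. So 0 ≥ 1, which is false.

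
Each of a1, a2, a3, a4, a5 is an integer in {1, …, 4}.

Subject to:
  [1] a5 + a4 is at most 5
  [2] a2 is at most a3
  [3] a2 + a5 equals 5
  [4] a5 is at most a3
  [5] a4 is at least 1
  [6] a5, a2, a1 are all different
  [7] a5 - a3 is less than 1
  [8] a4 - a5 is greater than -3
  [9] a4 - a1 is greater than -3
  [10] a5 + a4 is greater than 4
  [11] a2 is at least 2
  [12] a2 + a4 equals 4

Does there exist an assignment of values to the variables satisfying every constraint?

One satisfying assignment is a1 = 4, a2 = 2, a3 = 3, a4 = 2, a5 = 3.
For the less obvious constraints — constraint 1: a5 + a4 = 5; constraint 3: a2 + a5 = 5; constraint 7: a5 - a3 = 0 — and the others hold by inspection.

Satisfiable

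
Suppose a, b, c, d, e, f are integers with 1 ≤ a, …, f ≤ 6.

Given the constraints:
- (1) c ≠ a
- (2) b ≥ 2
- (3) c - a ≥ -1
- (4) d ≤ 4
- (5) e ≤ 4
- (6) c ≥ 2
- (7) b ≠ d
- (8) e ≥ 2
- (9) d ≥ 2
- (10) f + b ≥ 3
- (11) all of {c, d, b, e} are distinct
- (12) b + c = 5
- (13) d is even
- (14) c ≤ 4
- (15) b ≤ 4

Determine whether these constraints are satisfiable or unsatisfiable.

Constraints 2, 4, 5, 6, 8, 9, 14, and 15 confine each of c, d, b, e to the 3 values {2, …, 4}.
Constraint 11 requires all 4 of them to be distinct, but only 3 values are available — impossible by the pigeonhole principle.

Unsatisfiable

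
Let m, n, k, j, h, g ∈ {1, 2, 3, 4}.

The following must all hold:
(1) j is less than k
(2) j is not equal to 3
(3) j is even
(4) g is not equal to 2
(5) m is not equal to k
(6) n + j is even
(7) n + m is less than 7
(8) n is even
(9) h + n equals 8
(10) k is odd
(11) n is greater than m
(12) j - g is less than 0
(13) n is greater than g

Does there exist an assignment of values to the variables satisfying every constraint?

Satisfiable

One satisfying assignment is m = 1, n = 4, k = 3, j = 2, h = 4, g = 3.
For the less obvious constraints — constraint 7: n + m = 5; constraint 9: h + n = 8 — and the others hold by inspection.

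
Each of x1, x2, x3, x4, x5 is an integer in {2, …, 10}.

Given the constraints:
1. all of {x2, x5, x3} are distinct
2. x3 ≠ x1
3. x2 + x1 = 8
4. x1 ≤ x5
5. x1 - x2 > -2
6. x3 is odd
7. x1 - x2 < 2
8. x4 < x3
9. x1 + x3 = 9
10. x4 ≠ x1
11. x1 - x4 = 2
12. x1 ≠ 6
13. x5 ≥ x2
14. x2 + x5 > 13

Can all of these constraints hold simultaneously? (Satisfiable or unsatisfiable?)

Take x1 = 4, x2 = 4, x3 = 5, x4 = 2, x5 = 10. Then constraint 3: x2 + x1 = 8; constraint 5: x1 - x2 = 0, and every other listed constraint is also met.

Satisfiable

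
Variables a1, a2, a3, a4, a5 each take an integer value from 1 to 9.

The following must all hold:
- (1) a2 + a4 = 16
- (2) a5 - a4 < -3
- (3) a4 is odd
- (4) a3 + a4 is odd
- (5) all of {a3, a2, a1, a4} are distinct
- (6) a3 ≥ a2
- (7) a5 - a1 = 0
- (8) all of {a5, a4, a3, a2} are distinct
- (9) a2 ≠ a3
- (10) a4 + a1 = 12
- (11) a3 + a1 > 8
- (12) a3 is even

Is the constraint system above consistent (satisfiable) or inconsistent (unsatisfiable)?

Satisfiable

The assignment a1 = 3, a2 = 7, a3 = 8, a4 = 9, a5 = 3 works:
  constraint 1 holds since a2 + a4 = 16.
  constraint 2 holds since a5 - a4 = -6.
The rest check out directly.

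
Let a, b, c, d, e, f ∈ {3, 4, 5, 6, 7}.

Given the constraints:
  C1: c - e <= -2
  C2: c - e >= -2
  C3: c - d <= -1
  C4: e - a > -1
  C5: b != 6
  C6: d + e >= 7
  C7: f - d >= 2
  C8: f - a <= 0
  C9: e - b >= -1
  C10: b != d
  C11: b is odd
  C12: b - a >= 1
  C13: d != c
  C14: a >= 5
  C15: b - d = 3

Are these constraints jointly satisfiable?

Unsatisfiable

Constraints 2, 3, 7, 8, 9, and 12 give c − e ≥ -2, e − b ≥ -1, b − a ≥ 1, a − f ≥ 0, f − d ≥ 2, d − c ≥ 1.
Adding all 6 inequalities: the left sides telescope to 0, and the right sides sum to (-2) + (-1) + 1 + 0 + 2 + 1 = 1. So 0 ≥ 1, which is false.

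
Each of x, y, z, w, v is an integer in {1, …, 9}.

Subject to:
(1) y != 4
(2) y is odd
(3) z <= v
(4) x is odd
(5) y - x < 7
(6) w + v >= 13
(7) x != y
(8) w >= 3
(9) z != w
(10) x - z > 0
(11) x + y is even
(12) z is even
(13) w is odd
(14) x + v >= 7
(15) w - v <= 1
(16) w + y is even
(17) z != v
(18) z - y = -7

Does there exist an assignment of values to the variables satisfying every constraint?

Try x = 3, y = 9, z = 2, w = 7, v = 6.
Check constraint 5: y - x = 6; constraint 6: w + v = 13; constraint 10: x - z = 1. The remaining constraints are straightforward to verify.

Satisfiable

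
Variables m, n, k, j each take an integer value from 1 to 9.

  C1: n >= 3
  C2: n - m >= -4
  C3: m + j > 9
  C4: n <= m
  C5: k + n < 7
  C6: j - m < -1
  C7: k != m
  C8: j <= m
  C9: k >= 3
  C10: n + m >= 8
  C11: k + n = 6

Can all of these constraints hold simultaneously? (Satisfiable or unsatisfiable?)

Satisfiable

One satisfying assignment is m = 6, n = 3, k = 3, j = 4.
For the less obvious constraints — constraint 2: n - m = -3; constraint 3: m + j = 10 — and the others hold by inspection.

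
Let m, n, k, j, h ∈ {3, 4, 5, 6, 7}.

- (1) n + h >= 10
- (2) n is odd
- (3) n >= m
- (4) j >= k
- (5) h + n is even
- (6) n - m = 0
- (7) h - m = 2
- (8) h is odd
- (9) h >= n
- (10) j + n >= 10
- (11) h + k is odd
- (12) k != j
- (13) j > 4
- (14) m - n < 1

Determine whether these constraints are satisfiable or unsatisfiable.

Take m = 5, n = 5, k = 4, j = 5, h = 7. Then constraint 1: n + h = 12; constraint 6: n - m = 0; constraint 7: h - m = 2, and every other listed constraint is also met.

Satisfiable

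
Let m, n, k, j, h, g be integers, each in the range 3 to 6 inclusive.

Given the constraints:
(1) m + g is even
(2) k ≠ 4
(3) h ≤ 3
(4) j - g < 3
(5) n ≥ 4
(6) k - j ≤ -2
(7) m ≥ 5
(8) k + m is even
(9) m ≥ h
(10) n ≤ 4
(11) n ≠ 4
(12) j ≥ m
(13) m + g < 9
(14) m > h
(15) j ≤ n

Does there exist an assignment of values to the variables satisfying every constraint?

From constraints 7 and 12: j ≥ m and m ≥ 5, so j ≥ 5. From constraints 10 and 15: j ≤ n and n ≤ 4, so j ≤ 4. But 4 < 5, so no value of j works.

Unsatisfiable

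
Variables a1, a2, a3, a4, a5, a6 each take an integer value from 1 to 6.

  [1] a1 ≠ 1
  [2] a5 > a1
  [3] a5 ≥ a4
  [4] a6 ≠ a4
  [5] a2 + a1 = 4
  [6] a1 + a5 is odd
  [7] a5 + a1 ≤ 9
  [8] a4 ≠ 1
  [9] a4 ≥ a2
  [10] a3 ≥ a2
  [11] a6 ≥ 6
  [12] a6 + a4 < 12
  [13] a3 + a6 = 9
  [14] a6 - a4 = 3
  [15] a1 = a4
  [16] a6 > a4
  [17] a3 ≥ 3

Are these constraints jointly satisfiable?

Satisfiable

Take a1 = 3, a2 = 1, a3 = 3, a4 = 3, a5 = 6, a6 = 6. Then constraint 5: a2 + a1 = 4; constraint 7: a5 + a1 = 9, and every other listed constraint is also met.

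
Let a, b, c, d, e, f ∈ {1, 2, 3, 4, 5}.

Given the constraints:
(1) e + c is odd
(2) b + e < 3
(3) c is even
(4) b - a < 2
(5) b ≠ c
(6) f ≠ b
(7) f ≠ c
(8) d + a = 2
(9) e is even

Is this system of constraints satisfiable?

Unsatisfiable

Constraint 9 makes e even and constraint 3 makes c even, so e + c must be even. Constraint 1 says e + c is odd — contradiction.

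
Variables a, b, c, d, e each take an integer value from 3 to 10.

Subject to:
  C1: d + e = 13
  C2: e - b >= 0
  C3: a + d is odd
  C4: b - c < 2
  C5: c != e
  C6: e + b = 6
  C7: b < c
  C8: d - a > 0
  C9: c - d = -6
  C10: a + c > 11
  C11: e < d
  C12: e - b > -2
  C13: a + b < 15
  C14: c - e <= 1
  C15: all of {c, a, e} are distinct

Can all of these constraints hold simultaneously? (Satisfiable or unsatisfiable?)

The assignment a = 9, b = 3, c = 4, d = 10, e = 3 works:
  constraint 1 holds since d + e = 13.
  constraint 2 holds since e - b = 0.
  constraint 4 holds since b - c = -1.
The rest check out directly.

Satisfiable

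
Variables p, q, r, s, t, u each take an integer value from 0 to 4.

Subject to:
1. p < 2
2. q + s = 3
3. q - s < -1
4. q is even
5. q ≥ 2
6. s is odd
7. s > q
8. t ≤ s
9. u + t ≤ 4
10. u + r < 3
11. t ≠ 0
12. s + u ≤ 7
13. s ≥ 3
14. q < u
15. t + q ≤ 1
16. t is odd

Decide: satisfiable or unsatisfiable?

Unsatisfiable

From constraint 5: q ≥ 2. From constraint 13: s ≥ 3. Hence q + s ≥ 5. But constraint 2 requires q + s = 3, and 3 < 5. Contradiction.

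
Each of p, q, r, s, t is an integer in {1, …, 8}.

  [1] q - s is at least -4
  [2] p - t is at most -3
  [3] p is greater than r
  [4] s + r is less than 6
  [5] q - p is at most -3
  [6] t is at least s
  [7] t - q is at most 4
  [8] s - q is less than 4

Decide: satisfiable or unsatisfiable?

Unsatisfiable

Constraints 2, 5, and 7 give q − t ≥ -4, t − p ≥ 3, p − q ≥ 3.
Adding all 3 inequalities: the left sides telescope to 0, and the right sides sum to (-4) + 3 + 3 = 2. So 0 ≥ 2, which is false.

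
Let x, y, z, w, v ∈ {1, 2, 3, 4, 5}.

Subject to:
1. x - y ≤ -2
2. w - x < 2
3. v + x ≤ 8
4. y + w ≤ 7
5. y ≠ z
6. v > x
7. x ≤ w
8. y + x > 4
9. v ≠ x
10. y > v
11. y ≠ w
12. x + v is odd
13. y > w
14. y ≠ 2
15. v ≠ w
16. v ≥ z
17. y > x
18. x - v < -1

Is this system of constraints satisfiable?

Satisfiable

The assignment x = 1, y = 5, z = 1, w = 1, v = 4 works:
  constraint 1 holds since x - y = -4.
  constraint 2 holds since w - x = 0.
The rest check out directly.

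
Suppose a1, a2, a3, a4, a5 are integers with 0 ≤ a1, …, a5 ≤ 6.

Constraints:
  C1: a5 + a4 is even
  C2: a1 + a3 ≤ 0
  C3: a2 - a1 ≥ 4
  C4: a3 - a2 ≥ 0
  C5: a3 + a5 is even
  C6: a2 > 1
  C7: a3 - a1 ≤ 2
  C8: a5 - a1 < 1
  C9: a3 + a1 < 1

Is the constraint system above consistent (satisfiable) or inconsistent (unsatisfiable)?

Unsatisfiable

Constraints 3, 4, and 7 give a3 − a2 ≥ 0, a2 − a1 ≥ 4, a1 − a3 ≥ -2.
Adding all 3 inequalities: the left sides telescope to 0, and the right sides sum to 0 + 4 + (-2) = 2. So 0 ≥ 2, which is false.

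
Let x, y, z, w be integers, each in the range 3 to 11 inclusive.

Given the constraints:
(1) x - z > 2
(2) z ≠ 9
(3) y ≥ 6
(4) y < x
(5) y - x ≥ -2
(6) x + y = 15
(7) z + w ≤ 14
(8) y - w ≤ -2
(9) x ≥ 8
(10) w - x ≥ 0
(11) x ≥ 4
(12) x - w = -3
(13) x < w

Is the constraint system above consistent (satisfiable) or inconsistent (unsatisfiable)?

Satisfiable

Try x = 8, y = 7, z = 3, w = 11.
Check constraint 1: x - z = 5; constraint 5: y - x = -1; constraint 6: x + y = 15. The remaining constraints are straightforward to verify.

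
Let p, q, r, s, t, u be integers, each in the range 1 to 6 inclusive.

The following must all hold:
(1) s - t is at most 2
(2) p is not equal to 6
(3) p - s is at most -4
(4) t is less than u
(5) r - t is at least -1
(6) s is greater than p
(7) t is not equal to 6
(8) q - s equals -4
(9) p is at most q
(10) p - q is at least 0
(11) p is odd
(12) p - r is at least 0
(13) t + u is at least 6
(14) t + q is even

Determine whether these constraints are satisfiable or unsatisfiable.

Constraints 1, 3, 5, and 12 give t − s ≥ -2, s − p ≥ 4, p − r ≥ 0, r − t ≥ -1.
Adding all 4 inequalities: the left sides telescope to 0, and the right sides sum to (-2) + 4 + 0 + (-1) = 1. So 0 ≥ 1, which is false.

Unsatisfiable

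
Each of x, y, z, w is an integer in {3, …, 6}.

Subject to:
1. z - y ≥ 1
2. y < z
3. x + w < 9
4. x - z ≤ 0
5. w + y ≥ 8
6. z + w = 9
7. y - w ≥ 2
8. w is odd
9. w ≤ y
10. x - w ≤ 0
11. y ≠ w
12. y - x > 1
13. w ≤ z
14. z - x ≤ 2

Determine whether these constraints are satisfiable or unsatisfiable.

Unsatisfiable

Constraints 1, 7, 10, and 14 give y − w ≥ 2, w − x ≥ 0, x − z ≥ -2, z − y ≥ 1.
Adding all 4 inequalities: the left sides telescope to 0, and the right sides sum to 2 + 0 + (-2) + 1 = 1. So 0 ≥ 1, which is false.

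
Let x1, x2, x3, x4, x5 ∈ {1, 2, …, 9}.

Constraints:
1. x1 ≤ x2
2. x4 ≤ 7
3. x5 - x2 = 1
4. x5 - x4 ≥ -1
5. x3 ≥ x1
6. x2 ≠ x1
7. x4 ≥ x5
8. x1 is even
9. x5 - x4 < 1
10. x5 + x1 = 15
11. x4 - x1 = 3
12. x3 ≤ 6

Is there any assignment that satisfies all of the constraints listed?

Unsatisfiable

From constraints 2 and 7: x5 ≤ x4 ≤ 7. From constraints 5 and 12: x1 ≤ x3 ≤ 6. Hence x5 + x1 ≤ 13. But constraint 10 requires x5 + x1 = 15, and 15 > 13. Contradiction.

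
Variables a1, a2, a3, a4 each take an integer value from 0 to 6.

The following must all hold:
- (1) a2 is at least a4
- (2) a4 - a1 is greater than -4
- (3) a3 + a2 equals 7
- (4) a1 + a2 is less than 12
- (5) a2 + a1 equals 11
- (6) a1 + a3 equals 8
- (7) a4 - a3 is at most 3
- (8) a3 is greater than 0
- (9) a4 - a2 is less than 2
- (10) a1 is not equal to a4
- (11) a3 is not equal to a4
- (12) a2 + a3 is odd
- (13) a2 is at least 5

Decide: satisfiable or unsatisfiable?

Satisfiable

Setting (a1, a2, a3, a4) = (6, 5, 2, 5) satisfies everything: constraint 2: a4 - a1 = -1; constraint 3: a3 + a2 = 7, and the others follow.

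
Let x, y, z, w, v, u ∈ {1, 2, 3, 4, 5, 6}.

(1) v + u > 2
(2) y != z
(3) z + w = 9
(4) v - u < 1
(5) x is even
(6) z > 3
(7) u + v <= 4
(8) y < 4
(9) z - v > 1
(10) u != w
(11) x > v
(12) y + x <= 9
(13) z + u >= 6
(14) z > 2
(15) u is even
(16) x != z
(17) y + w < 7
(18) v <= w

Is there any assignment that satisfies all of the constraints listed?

One satisfying assignment is x = 6, y = 1, z = 5, w = 4, v = 1, u = 2.
For the less obvious constraints — constraint 1: v + u = 3; constraint 3: z + w = 9 — and the others hold by inspection.

Satisfiable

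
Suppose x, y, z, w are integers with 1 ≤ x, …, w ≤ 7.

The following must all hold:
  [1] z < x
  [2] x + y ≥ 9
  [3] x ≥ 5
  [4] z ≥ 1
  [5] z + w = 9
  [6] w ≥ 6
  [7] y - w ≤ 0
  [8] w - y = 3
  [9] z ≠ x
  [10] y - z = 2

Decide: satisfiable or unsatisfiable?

Satisfiable

Setting (x, y, z, w) = (7, 4, 2, 7) satisfies everything: constraint 2: x + y = 11; constraint 5: z + w = 9, and the others follow.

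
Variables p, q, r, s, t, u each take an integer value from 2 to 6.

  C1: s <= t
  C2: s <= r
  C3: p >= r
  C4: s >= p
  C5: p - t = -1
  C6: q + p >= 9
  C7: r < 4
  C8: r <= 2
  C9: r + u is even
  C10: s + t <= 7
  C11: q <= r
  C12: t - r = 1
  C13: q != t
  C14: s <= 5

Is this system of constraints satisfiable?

Unsatisfiable

From constraints 8 and 11: q ≤ r ≤ 2. From constraints 4 and 14: p ≤ s ≤ 5. Hence q + p ≤ 7. But constraint 6 requires q + p ≥ 9, and 9 > 7. Contradiction.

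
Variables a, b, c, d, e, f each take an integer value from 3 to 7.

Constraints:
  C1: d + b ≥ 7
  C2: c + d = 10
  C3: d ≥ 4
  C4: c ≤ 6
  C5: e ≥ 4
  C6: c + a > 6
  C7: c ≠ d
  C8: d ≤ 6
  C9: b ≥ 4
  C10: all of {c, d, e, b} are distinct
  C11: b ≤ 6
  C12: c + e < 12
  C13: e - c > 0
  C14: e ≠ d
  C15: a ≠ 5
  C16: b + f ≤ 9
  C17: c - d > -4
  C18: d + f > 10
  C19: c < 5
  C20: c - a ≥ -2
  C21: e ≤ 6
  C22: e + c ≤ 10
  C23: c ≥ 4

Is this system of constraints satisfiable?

Unsatisfiable

Constraints 3, 4, 5, 8, 9, 11, 21, and 23 confine each of c, d, e, b to the 3 values {4, …, 6}.
Constraint 10 requires all 4 of them to be distinct, but only 3 values are available — impossible by the pigeonhole principle.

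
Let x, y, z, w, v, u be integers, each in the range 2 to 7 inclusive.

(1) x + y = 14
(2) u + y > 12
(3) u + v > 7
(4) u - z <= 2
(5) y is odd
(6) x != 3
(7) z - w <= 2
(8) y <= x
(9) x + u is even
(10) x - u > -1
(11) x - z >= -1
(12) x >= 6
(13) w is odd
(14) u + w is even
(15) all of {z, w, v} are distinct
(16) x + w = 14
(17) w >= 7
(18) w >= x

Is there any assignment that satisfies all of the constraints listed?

Satisfiable

Setting (x, y, z, w, v, u) = (7, 7, 6, 7, 2, 7) satisfies everything: constraint 1: x + y = 14; constraint 2: u + y = 14, and the others follow.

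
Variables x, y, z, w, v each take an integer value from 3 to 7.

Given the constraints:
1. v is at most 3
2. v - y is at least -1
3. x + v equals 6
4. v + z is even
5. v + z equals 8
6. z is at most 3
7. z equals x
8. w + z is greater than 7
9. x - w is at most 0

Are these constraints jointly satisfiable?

From constraint 1: v ≤ 3. From constraint 6: z ≤ 3. Hence v + z ≤ 6. But constraint 5 requires v + z = 8, and 8 > 6. Contradiction.

Unsatisfiable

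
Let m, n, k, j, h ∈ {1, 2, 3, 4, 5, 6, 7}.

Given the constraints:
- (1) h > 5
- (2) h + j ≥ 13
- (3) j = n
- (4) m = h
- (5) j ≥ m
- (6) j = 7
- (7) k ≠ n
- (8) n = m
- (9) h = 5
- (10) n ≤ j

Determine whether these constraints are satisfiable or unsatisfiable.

Unsatisfiable

Constraint 6 fixes j = 7 and constraint 9 fixes h = 5. Constraints 3, 4, and 8 give j = n = m = h, so j = h. But 7 ≠ 5 — contradiction.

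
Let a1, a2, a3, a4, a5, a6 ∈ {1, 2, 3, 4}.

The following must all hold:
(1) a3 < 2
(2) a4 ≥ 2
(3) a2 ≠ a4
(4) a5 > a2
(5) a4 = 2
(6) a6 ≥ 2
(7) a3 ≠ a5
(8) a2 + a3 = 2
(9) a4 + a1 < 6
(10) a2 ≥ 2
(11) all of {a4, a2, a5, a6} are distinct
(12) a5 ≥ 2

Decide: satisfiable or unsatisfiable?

Unsatisfiable

Constraints 2, 6, 10, and 12 confine each of a4, a2, a5, a6 to the 3 values {2, …, 4} (the domain already gives each ≤ 4).
Constraint 11 requires all 4 of them to be distinct, but only 3 values are available — impossible by the pigeonhole principle.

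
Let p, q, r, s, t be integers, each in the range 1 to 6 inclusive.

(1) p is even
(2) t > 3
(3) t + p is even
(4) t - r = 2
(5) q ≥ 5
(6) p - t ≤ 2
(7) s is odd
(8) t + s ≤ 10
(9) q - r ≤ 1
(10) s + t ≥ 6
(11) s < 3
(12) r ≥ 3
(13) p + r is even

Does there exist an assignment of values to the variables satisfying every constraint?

Take p = 6, q = 5, r = 4, s = 1, t = 6. Then constraint 4: t - r = 2; constraint 6: p - t = 0, and every other listed constraint is also met.

Satisfiable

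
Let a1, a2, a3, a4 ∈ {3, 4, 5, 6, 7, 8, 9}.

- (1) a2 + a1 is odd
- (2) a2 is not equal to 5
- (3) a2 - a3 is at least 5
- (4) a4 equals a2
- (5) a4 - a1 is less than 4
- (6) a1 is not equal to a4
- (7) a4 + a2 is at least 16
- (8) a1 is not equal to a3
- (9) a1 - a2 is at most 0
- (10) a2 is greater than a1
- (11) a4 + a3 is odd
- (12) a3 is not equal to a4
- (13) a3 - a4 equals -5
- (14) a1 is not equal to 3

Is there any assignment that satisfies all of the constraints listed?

Satisfiable

Take a1 = 8, a2 = 9, a3 = 4, a4 = 9. Then constraint 3: a2 - a3 = 5; constraint 5: a4 - a1 = 1, and every other listed constraint is also met.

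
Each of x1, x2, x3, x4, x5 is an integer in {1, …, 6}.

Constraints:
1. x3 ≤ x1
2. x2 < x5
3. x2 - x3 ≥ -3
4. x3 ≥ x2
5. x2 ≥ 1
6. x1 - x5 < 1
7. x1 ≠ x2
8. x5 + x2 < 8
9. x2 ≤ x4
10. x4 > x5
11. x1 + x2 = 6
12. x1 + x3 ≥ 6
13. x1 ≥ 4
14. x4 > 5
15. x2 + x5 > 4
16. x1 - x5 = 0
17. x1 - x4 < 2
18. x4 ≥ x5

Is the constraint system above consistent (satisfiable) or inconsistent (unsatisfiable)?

Take x1 = 5, x2 = 1, x3 = 3, x4 = 6, x5 = 5. Then constraint 3: x2 - x3 = -2; constraint 6: x1 - x5 = 0, and every other listed constraint is also met.

Satisfiable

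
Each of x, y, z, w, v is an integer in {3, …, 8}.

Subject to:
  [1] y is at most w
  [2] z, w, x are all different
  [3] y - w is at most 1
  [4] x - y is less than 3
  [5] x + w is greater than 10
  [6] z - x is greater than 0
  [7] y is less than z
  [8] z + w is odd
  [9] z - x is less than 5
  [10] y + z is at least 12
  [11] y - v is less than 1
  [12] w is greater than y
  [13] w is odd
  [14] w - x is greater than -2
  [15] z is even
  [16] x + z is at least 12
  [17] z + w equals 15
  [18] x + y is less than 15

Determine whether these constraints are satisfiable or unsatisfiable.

Satisfiable

Try x = 6, y = 6, z = 8, w = 7, v = 7.
Check constraint 3: y - w = -1; constraint 4: x - y = 0. The remaining constraints are straightforward to verify.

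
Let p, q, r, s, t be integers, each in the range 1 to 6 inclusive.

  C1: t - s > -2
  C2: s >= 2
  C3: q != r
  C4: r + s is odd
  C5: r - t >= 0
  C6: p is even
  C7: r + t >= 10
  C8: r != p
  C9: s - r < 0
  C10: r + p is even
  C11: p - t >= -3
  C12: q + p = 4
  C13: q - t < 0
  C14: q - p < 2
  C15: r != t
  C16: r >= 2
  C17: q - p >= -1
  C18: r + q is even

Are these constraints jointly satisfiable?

Take p = 2, q = 2, r = 6, s = 5, t = 5. Then constraint 1: t - s = 0; constraint 5: r - t = 1, and every other listed constraint is also met.

Satisfiable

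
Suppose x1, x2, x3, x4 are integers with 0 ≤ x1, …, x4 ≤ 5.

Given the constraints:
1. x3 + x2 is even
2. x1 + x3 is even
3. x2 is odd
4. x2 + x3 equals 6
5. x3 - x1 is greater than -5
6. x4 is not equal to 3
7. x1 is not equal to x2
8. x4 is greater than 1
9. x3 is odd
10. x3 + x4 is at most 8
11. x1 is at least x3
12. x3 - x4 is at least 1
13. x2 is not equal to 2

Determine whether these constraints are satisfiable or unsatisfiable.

Satisfiable

Try x1 = 5, x2 = 3, x3 = 3, x4 = 2.
Check constraint 4: x2 + x3 = 6; constraint 5: x3 - x1 = -2; constraint 10: x3 + x4 = 5. The remaining constraints are straightforward to verify.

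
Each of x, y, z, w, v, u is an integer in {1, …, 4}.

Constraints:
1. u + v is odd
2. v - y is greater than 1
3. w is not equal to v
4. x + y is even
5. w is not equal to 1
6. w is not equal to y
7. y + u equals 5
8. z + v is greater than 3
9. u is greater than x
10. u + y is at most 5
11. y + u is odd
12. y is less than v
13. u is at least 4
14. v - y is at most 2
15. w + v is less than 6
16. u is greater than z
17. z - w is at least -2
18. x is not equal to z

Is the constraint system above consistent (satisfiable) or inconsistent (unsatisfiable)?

Take x = 1, y = 1, z = 2, w = 2, v = 3, u = 4. Then constraint 2: v - y = 2; constraint 7: y + u = 5; constraint 8: z + v = 5, and every other listed constraint is also met.

Satisfiable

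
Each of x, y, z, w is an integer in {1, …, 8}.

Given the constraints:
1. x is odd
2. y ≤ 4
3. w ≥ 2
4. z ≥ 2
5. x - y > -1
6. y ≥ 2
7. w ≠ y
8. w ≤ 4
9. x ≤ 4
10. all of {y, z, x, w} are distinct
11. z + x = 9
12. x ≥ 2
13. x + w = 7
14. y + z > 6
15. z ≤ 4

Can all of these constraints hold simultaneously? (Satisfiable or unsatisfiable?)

Constraints 2, 3, 4, 6, 8, 9, 12, and 15 confine each of y, z, x, w to the 3 values {2, …, 4}.
Constraint 10 requires all 4 of them to be distinct, but only 3 values are available — impossible by the pigeonhole principle.

Unsatisfiable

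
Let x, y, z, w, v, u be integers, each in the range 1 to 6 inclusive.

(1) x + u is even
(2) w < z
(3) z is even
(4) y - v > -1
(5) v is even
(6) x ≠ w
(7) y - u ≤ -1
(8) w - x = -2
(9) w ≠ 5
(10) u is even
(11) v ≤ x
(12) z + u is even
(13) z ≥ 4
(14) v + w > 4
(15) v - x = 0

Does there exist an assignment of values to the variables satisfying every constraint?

Satisfiable

Take x = 4, y = 5, z = 4, w = 2, v = 4, u = 6. Then constraint 4: y - v = 1; constraint 7: y - u = -1, and every other listed constraint is also met.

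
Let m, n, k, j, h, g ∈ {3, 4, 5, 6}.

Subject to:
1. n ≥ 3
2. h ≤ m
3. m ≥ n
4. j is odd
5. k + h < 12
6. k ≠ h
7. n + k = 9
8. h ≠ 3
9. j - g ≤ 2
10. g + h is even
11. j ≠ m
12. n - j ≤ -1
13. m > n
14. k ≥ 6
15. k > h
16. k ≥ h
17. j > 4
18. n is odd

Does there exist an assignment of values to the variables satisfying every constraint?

Satisfiable

Try m = 6, n = 3, k = 6, j = 5, h = 5, g = 3.
Check constraint 5: k + h = 11; constraint 7: n + k = 9. The remaining constraints are straightforward to verify.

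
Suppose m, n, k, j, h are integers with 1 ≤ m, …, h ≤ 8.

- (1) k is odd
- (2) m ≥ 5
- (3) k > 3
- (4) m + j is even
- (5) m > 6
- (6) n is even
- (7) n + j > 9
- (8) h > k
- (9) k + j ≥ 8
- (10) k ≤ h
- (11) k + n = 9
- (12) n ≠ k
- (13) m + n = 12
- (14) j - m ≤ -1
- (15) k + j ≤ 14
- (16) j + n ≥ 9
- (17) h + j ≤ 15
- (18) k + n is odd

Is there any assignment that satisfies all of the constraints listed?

Satisfiable

Take m = 8, n = 4, k = 5, j = 6, h = 8. Then constraint 7: n + j = 10; constraint 9: k + j = 11, and every other listed constraint is also met.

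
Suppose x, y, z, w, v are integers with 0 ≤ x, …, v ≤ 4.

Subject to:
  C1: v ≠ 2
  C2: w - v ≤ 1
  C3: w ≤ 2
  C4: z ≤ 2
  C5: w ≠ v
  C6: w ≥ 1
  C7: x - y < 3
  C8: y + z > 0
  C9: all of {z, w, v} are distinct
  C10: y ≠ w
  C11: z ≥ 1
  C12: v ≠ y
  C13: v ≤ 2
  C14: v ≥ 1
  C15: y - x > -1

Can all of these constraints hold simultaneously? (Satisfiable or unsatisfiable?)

Unsatisfiable

Constraints 3, 4, 6, 11, 13, and 14 confine each of z, w, v to the 2 values {1, 2}.
Constraint 9 requires all 3 of them to be distinct, but only 2 values are available — impossible by the pigeonhole principle.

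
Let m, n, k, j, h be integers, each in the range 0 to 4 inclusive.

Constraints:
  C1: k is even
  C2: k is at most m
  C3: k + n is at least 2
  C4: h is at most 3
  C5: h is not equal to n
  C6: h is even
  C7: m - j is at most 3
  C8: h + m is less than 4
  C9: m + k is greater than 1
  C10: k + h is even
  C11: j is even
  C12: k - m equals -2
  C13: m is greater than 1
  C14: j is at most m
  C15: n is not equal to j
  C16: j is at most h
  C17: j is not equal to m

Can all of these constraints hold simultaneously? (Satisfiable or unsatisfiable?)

Satisfiable

Try m = 2, n = 3, k = 0, j = 0, h = 0.
Check constraint 3: k + n = 3; constraint 7: m - j = 2. The remaining constraints are straightforward to verify.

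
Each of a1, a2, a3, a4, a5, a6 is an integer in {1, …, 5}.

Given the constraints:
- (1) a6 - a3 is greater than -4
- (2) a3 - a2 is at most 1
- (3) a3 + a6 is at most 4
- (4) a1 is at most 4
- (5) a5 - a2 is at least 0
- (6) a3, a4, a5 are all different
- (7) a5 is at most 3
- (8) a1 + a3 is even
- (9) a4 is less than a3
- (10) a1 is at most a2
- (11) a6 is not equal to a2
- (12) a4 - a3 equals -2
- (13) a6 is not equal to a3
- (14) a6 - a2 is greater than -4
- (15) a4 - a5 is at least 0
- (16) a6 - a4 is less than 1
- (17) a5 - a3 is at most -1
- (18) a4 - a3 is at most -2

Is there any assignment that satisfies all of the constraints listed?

Constraints 2, 5, 15, and 18 give a2 − a3 ≥ -1, a3 − a4 ≥ 2, a4 − a5 ≥ 0, a5 − a2 ≥ 0.
Adding all 4 inequalities: the left sides telescope to 0, and the right sides sum to (-1) + 2 + 0 + 0 = 1. So 0 ≥ 1, which is false.

Unsatisfiable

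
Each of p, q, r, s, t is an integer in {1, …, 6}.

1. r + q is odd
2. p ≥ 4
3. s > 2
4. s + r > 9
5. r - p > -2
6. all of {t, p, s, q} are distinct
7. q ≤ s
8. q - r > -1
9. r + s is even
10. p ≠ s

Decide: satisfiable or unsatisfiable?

Satisfiable

The assignment p = 4, q = 5, r = 4, s = 6, t = 2 works:
  constraint 4 holds since s + r = 10.
  constraint 5 holds since r - p = 0.
The rest check out directly.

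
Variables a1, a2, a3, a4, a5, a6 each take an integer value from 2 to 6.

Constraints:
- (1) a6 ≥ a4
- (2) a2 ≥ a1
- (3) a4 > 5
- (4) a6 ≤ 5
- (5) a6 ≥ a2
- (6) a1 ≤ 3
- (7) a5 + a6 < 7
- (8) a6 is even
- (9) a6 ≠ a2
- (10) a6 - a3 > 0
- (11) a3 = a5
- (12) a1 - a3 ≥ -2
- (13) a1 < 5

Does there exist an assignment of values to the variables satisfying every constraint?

From constraint 3: a4 ≥ 6. From constraints 1 and 4: a4 ≤ a6 and a6 ≤ 5, so a4 ≤ 5. But 5 < 6, so no value of a4 works.

Unsatisfiable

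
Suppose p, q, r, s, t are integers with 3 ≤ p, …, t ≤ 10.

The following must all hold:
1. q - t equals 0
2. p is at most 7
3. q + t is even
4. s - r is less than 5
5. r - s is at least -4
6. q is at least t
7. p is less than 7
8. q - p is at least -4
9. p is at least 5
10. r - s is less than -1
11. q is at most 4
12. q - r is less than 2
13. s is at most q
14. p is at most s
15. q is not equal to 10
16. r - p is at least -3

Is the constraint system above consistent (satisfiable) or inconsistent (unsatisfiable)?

From constraints 9 and 14: s ≥ p and p ≥ 5, so s ≥ 5. From constraints 11 and 13: s ≤ q and q ≤ 4, so s ≤ 4. But 4 < 5, so no value of s works.

Unsatisfiable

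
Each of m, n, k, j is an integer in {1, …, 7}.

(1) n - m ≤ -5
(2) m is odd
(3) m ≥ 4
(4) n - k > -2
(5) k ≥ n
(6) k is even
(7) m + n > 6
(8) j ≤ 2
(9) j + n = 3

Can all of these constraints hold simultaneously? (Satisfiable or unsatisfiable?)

One satisfying assignment is m = 7, n = 2, k = 2, j = 1.
For the less obvious constraints — constraint 1: n - m = -5; constraint 4: n - k = 0 — and the others hold by inspection.

Satisfiable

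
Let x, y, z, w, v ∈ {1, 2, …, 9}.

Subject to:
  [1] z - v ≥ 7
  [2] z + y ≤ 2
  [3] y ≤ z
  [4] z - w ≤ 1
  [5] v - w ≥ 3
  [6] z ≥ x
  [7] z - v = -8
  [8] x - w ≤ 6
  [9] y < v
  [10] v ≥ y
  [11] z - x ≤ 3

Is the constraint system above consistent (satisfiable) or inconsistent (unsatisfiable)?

Unsatisfiable

Constraints 1, 5, 8, and 11 give v − w ≥ 3, w − x ≥ -6, x − z ≥ -3, z − v ≥ 7.
Adding all 4 inequalities: the left sides telescope to 0, and the right sides sum to 3 + (-6) + (-3) + 7 = 1. So 0 ≥ 1, which is false.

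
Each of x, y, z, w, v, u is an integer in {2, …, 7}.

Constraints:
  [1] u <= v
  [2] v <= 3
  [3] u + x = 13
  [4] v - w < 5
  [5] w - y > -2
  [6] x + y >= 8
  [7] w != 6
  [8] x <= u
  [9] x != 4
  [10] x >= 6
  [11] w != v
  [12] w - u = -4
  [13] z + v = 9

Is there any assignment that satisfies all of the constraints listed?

From constraints 8 and 10: u ≥ x and x ≥ 6, so u ≥ 6. From constraints 1 and 2: u ≤ v and v ≤ 3, so u ≤ 3. But 3 < 6, so no value of u works.

Unsatisfiable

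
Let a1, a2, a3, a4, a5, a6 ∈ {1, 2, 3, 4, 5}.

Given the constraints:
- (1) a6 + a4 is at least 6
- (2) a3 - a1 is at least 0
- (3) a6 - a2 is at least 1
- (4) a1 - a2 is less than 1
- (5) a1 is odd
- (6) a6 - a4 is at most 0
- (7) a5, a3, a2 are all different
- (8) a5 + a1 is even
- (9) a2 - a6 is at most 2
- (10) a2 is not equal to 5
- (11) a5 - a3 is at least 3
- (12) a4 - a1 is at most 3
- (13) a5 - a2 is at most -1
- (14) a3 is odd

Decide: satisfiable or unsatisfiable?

Constraints 2, 3, 6, 11, 12, and 13 give a5 − a3 ≥ 3, a3 − a1 ≥ 0, a1 − a4 ≥ -3, a4 − a6 ≥ 0, a6 − a2 ≥ 1, a2 − a5 ≥ 1.
Adding all 6 inequalities: the left sides telescope to 0, and the right sides sum to 3 + 0 + (-3) + 0 + 1 + 1 = 2. So 0 ≥ 2, which is false.

Unsatisfiable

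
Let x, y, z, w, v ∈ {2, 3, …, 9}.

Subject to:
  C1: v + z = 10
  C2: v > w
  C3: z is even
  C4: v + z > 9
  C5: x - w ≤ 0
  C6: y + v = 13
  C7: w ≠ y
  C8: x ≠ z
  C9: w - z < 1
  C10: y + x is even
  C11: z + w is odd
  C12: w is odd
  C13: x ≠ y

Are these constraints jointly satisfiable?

Satisfiable

Setting (x, y, z, w, v) = (3, 7, 4, 3, 6) satisfies everything: constraint 1: v + z = 10; constraint 4: v + z = 10; constraint 5: x - w = 0, and the others follow.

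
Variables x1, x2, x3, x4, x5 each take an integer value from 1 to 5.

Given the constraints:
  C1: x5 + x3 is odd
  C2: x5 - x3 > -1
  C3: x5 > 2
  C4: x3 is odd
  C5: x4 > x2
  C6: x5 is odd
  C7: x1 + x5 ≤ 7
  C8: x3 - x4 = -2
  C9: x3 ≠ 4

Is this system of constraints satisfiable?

Constraint 6 makes x5 odd and constraint 4 makes x3 odd, so x5 + x3 must be even. Constraint 1 says x5 + x3 is odd — contradiction.

Unsatisfiable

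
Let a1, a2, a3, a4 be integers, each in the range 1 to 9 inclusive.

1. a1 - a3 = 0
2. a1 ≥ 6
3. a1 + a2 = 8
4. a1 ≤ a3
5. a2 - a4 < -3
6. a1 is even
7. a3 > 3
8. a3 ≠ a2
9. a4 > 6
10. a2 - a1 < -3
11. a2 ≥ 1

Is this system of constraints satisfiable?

Take a1 = 6, a2 = 2, a3 = 6, a4 = 8. Then constraint 1: a1 - a3 = 0; constraint 3: a1 + a2 = 8; constraint 5: a2 - a4 = -6, and every other listed constraint is also met.

Satisfiable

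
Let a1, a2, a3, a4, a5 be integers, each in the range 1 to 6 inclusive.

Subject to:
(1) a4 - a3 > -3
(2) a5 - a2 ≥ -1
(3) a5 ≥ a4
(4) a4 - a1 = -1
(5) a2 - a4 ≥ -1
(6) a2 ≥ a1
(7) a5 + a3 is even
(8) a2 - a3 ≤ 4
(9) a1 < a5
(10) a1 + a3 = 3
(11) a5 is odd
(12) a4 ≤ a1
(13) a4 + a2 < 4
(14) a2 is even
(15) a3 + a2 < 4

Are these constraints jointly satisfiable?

Try a1 = 2, a2 = 2, a3 = 1, a4 = 1, a5 = 3.
Check constraint 1: a4 - a3 = 0; constraint 2: a5 - a2 = 1. The remaining constraints are straightforward to verify.

Satisfiable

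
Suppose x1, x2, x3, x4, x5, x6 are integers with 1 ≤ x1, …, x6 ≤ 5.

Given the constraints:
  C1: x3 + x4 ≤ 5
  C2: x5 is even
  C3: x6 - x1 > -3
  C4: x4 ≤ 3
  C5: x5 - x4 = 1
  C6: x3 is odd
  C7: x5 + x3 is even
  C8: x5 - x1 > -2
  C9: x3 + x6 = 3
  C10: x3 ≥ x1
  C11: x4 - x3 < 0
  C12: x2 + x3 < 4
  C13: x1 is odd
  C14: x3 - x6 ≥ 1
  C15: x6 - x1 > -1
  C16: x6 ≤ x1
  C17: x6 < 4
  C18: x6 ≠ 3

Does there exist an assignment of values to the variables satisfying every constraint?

Constraint 2 makes x5 even and constraint 6 makes x3 odd, so x5 + x3 must be odd. Constraint 7 says x5 + x3 is even — contradiction.

Unsatisfiable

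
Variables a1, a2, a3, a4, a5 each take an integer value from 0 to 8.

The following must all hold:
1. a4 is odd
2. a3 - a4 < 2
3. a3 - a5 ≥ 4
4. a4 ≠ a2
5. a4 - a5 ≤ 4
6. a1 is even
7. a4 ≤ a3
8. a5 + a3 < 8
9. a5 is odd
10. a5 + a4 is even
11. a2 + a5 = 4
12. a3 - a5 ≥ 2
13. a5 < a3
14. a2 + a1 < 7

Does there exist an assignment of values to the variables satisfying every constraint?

Setting (a1, a2, a3, a4, a5) = (2, 3, 5, 5, 1) satisfies everything: constraint 2: a3 - a4 = 0; constraint 3: a3 - a5 = 4, and the others follow.

Satisfiable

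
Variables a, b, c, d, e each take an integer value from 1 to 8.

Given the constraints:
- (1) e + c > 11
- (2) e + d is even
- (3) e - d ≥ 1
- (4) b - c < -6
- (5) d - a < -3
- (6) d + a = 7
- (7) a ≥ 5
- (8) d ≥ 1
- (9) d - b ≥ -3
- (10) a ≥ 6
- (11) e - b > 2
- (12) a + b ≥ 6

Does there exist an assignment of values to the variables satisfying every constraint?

Setting (a, b, c, d, e) = (6, 1, 8, 1, 5) satisfies everything: constraint 1: e + c = 13; constraint 3: e - d = 4; constraint 4: b - c = -7, and the others follow.

Satisfiable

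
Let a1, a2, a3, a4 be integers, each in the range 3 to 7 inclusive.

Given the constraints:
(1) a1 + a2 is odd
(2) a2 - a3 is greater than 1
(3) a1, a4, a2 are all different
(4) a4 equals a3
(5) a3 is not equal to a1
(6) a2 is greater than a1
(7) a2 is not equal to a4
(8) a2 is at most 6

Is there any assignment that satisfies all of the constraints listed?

Satisfiable

One satisfying assignment is a1 = 4, a2 = 5, a3 = 3, a4 = 3.
For the less obvious constraints — constraint 1: a1 + a2 = 9 is odd; constraint 2: a2 - a3 = 2; constraint 3: values 4, 3, 5 are distinct — and the others hold by inspection.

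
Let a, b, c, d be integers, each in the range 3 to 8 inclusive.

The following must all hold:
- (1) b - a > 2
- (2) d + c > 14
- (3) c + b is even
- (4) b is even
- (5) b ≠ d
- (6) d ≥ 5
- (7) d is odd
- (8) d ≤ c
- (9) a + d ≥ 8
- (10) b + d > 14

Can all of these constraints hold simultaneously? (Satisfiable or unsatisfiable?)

Satisfiable

Try a = 4, b = 8, c = 8, d = 7.
Check constraint 1: b - a = 4; constraint 2: d + c = 15; constraint 9: a + d = 11. The remaining constraints are straightforward to verify.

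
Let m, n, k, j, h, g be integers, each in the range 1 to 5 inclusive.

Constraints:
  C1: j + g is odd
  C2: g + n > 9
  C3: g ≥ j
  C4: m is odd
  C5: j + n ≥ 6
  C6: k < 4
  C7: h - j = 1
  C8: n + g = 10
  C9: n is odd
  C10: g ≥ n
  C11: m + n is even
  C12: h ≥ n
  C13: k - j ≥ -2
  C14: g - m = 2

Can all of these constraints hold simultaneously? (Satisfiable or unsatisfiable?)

Setting (m, n, k, j, h, g) = (3, 5, 2, 4, 5, 5) satisfies everything: constraint 2: g + n = 10; constraint 5: j + n = 9, and the others follow.

Satisfiable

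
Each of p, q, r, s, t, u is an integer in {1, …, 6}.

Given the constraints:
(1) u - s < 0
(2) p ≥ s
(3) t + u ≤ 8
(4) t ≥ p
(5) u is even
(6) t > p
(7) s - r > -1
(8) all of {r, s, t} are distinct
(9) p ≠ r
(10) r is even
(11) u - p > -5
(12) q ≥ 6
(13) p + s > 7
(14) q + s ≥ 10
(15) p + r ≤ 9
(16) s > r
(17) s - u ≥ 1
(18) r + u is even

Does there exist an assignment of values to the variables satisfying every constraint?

One satisfying assignment is p = 5, q = 6, r = 2, s = 4, t = 6, u = 2.
For the less obvious constraints — constraint 1: u - s = -2; constraint 3: t + u = 8 — and the others hold by inspection.

Satisfiable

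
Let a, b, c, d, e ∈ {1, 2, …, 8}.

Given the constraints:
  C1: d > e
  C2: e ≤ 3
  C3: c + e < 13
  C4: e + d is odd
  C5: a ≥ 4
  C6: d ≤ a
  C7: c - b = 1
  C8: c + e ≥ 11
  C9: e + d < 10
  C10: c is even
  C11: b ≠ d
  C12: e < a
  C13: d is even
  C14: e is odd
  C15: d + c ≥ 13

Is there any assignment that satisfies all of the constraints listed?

One satisfying assignment is a = 7, b = 7, c = 8, d = 6, e = 3.
For the less obvious constraints — constraint 3: c + e = 11; constraint 7: c - b = 1 — and the others hold by inspection.

Satisfiable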